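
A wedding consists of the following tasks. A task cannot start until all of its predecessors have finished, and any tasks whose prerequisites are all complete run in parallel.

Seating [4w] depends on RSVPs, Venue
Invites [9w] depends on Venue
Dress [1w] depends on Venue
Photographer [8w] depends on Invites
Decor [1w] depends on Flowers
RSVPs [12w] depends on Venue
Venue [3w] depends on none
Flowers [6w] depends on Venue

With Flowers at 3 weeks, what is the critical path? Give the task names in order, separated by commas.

Venue, Invites, Photographer

Actual critical path: Venue→Invites→Photographer = 3+9+8 = 20 ⇒ 20 weeks.
Flowers has 10 weeks of float (longest path through it is 10).
That remains the longest chain; total 20 weeks.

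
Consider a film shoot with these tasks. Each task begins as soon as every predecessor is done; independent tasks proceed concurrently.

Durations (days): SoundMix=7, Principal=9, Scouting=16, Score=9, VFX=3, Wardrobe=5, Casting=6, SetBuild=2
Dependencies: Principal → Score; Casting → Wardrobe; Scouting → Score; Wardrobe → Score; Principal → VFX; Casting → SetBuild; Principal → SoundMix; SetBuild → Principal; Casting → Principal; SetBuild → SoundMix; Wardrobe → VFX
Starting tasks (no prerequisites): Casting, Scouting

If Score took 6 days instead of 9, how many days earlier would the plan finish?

2

The binding path is Casting→SetBuild→Principal→Score = 6+2+9+9 = 26; finish at 26 days.
Score is on the critical path; changing it to 6 makes that path 23 days.
The binding chain switches to Casting→SetBuild→Principal→SoundMix = 6+2+9+7 = 24; finish 24 days.
Change in finish: 24 − 26 = -2 days.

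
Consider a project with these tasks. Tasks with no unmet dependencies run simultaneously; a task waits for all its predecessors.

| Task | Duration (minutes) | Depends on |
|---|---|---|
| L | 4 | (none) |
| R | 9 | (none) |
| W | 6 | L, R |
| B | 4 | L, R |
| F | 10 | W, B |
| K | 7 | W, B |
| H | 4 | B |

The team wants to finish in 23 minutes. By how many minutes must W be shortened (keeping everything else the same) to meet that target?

2

Current finish: 25 minutes; target: 23.
W is on every critical path, so each minute cut from W cuts the finish by one (this holds down to a finish of 23).
Need 25 − 23 = 2 minutes off W → W becomes 4 minutes, finish becomes 23.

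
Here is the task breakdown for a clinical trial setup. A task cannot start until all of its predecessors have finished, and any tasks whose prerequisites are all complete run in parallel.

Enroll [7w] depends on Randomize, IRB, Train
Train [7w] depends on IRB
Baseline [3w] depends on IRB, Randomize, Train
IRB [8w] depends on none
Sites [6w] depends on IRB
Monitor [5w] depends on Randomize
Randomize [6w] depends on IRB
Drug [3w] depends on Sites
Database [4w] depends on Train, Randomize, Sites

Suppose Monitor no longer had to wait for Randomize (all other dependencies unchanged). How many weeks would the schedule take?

22

Original critical path: IRB→Train→Enroll = 8+7+7 = 22 ⇒ 22 weeks.
Without Randomize→Monitor, Monitor's earliest start moves from 14 to 0.
New critical path: IRB→Train→Enroll = 8+7+7 = 22 ⇒ 22 weeks.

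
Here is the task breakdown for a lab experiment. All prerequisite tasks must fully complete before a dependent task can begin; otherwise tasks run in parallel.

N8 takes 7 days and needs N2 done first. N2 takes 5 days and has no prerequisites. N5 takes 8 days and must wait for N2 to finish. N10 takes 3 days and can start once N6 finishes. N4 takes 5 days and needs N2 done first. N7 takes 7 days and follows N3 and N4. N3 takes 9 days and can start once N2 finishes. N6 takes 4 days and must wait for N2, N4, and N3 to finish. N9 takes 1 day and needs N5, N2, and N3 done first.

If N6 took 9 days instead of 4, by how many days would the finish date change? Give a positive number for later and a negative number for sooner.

Baseline: N2→N3→N6→N10 = 5+9+4+3 = 21 → 21 days.
N6 lies on that path, so at 9 days the path becomes 26 days.
The critical path is still N2→N3→N6→N10; finish is now 26 days.
Change in finish: 26 − 21 = +5 days.

5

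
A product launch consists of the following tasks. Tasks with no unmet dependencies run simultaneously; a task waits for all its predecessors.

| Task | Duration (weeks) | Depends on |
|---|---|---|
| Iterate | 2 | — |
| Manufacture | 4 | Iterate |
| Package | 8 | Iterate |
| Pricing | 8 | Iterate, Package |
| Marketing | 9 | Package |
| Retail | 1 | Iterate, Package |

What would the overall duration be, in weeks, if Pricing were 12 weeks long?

22

Critical path before the change: Iterate→Package→Marketing = 2+8+9 = 19 giving 19 weeks.
Pricing has 1 week of float (longest path through it is 18).
Now Iterate→Package→Pricing = 2+8+12 = 22 is longest, so the finish becomes 22 weeks.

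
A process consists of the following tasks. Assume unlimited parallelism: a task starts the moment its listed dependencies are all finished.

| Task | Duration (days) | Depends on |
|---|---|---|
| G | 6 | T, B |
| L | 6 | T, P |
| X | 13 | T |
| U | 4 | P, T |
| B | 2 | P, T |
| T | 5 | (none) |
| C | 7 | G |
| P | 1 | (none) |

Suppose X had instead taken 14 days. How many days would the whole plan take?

20

The binding path is T→B→G→C = 5+2+6+7 = 20; finish at 20 days.
X has 2 days of float (longest path through it is 18).
The critical path is still T→B→G→C; finish is now 20 days.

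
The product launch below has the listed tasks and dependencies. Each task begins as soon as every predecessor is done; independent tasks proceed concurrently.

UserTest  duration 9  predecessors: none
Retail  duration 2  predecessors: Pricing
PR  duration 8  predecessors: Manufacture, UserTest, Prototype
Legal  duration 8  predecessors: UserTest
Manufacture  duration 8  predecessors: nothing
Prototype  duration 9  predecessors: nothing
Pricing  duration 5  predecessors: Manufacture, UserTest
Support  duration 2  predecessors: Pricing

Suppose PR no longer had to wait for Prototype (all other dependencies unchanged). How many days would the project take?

17

Original critical path: Prototype→PR = 9+8 = 17 ⇒ 17 days.
Dropping Prototype→PR doesn't change PR's earliest start (9); another predecessor still binds.
After: UserTest→PR = 9+8 = 17 → 17 days.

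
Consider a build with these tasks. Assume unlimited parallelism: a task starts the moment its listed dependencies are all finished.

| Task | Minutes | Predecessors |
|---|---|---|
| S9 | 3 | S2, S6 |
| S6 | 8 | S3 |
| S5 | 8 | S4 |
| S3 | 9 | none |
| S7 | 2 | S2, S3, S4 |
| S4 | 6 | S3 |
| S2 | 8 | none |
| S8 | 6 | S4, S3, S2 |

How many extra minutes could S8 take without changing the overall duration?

2

S3→S4→S5 = 9+6+8 = 23 sets the makespan at 23 minutes.
Longest path through S8: 21 minutes (earliest finish 21, latest finish 23).
So S8 can slip 23 − 21 = 2 minutes.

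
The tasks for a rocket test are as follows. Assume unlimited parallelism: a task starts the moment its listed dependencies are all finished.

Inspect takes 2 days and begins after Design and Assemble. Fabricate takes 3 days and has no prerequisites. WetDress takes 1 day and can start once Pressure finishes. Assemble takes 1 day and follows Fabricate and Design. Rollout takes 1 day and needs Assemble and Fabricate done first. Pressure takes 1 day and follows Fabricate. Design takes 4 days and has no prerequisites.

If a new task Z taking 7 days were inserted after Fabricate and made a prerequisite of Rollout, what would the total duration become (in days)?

Originally the job takes 7 days.
With Z inserted, Rollout now waits for max(Assemble, Fabricate, Z).
New critical path: Fabricate→Z→Rollout = 3+7+1 = 11 ⇒ 11 days.

11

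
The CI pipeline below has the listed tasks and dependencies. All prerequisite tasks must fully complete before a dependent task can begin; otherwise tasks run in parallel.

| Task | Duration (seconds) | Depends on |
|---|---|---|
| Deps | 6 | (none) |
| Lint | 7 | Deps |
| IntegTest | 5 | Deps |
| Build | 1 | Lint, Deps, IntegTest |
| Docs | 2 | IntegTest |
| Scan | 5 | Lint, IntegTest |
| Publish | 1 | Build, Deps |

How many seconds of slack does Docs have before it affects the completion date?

Deps→Lint→Scan = 6+7+5 = 18 sets the makespan at 18 seconds.
Longest path through Docs: 13 seconds (earliest finish 13, latest finish 18).
So Docs can slip 18 − 13 = 5 seconds.

5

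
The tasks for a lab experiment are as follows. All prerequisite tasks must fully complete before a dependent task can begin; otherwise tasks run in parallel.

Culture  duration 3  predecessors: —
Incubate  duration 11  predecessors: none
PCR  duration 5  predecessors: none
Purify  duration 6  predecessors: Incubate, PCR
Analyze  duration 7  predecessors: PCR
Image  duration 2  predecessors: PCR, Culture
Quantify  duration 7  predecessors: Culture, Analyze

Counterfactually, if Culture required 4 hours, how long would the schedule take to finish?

19

As given, the longest chain is PCR→Analyze→Quantify = 5+7+7 = 19, so the finish is 19 hours.
Culture is off the critical path — its longest chain is 10 hours, giving 9 of slack.
That remains the longest chain; total 19 hours.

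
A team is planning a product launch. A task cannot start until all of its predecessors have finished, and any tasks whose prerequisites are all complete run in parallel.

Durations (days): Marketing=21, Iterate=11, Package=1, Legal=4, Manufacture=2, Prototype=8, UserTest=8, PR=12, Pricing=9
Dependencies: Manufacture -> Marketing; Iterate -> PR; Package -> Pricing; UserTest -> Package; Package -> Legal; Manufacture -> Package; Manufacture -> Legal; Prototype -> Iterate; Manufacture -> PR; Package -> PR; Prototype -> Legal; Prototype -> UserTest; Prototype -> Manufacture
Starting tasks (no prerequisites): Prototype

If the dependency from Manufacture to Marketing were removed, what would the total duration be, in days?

Original critical path: Prototype→Iterate→PR = 8+11+12 = 31 ⇒ 31 days.
Without Manufacture→Marketing, Marketing's earliest start moves from 10 to 0.
After: Prototype→Iterate→PR = 8+11+12 = 31 → 31 days.

31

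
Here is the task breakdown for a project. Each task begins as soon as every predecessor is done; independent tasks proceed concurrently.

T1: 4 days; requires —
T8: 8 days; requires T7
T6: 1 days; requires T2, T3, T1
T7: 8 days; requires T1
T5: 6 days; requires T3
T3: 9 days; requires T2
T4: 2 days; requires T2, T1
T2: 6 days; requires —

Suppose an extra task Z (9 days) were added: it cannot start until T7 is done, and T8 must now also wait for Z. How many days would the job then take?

Originally the job takes 21 days.
With Z inserted, T8 now waits for max(T7, Z).
New critical path: T1→T7→Z→T8 = 4+8+9+8 = 29 ⇒ 29 days.

29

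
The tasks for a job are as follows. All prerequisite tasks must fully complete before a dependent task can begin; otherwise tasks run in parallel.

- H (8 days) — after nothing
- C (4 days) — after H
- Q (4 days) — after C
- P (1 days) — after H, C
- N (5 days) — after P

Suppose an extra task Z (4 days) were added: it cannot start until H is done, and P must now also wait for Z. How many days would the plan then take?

18

Originally the plan takes 18 days.
With Z inserted, P now waits for max(H, C, Z).
New critical path: H→Z→P→N = 8+4+1+5 = 18 ⇒ 18 days.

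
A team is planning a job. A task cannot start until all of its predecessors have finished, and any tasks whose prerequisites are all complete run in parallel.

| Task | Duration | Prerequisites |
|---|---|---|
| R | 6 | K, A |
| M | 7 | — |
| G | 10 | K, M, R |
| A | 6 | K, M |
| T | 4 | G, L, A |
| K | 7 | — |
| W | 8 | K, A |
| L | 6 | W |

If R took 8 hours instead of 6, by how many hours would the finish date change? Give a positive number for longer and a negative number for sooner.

2

As given, the longest chain is K→A→R→G→T = 7+6+6+10+4 = 33, so the finish is 33 hours.
R is on the critical path; changing it to 8 makes that path 35 hours.
The critical path is still K→A→R→G→T; finish is now 35 hours.
Change in finish: 35 − 33 = +2 hours.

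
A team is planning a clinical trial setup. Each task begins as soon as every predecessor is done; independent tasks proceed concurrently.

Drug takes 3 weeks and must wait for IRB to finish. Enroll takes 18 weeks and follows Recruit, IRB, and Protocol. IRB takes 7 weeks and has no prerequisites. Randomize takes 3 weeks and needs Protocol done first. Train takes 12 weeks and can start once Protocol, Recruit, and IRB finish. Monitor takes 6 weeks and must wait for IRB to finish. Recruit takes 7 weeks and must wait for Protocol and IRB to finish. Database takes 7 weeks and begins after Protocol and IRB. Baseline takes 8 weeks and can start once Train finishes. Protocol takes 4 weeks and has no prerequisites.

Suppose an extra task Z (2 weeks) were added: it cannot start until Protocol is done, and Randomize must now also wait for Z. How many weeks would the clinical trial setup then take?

34

Originally the clinical trial setup takes 34 weeks.
With Z inserted, Randomize now waits for max(Protocol, Z).
New critical path: IRB→Recruit→Train→Baseline = 7+7+12+8 = 34 ⇒ 34 weeks.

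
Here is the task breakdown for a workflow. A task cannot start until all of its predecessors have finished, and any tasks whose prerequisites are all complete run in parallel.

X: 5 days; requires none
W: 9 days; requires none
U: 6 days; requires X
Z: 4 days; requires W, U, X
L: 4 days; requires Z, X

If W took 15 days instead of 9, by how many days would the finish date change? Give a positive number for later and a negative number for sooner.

As given, the longest chain is X→U→Z→L = 5+6+4+4 = 19, so the finish is 19 days.
W is off the critical path — its longest chain is 17 days, giving 2 of slack.
New critical path: W→Z→L = 15+4+4 = 23 ⇒ 23 days.
Change in finish: 23 − 19 = +4 days.

4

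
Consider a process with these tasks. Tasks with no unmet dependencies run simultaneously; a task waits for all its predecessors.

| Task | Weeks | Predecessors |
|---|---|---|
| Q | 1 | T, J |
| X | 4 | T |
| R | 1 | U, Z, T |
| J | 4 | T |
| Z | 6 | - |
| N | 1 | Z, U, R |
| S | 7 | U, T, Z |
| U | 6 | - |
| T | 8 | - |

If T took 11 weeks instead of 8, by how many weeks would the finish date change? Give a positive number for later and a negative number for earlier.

3

As given, the longest chain is T→S = 8+7 = 15, so the finish is 15 weeks.
T is on the critical path; changing it to 11 makes that path 18 weeks.
No other chain overtakes it, so the finish is 18 weeks.
Change in finish: 18 − 15 = +3 weeks.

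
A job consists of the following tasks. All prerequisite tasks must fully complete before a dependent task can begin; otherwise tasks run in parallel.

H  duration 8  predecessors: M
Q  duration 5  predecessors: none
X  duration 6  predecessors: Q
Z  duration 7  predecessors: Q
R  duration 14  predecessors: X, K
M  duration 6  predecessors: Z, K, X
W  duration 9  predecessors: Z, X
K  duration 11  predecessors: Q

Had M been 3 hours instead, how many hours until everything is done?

The binding path is Q→K→M→H = 5+11+6+8 = 30; finish at 30 hours.
M lies on that path, so at 3 hours the path becomes 27 hours.
New critical path: Q→K→R = 5+11+14 = 30 ⇒ 30 hours.

30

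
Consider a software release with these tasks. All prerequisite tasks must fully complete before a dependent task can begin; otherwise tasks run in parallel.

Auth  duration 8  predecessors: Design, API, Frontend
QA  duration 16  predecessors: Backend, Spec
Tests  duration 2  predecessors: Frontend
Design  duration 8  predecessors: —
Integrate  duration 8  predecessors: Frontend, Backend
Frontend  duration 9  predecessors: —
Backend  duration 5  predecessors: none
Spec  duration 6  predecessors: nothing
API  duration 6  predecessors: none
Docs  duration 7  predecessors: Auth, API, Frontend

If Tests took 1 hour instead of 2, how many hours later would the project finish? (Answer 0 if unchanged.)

0

As given, the longest chain is Frontend→Auth→Docs = 9+8+7 = 24, so the finish is 24 hours.
Tests is off the critical path — its longest chain is 11 hours, giving 13 of slack.
No other chain overtakes it, so the finish is 24 hours.
Change in finish: 24 − 24 = +0 hours.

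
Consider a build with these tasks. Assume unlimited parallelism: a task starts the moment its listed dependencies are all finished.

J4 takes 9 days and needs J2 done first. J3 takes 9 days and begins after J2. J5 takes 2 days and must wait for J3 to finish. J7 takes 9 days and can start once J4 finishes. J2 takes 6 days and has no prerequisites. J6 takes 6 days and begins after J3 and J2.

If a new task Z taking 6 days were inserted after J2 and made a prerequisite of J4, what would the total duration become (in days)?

Originally the job takes 24 days.
With Z inserted, J4 now waits for max(J2, Z).
New critical path: J2→Z→J4→J7 = 6+6+9+9 = 30 ⇒ 30 days.

30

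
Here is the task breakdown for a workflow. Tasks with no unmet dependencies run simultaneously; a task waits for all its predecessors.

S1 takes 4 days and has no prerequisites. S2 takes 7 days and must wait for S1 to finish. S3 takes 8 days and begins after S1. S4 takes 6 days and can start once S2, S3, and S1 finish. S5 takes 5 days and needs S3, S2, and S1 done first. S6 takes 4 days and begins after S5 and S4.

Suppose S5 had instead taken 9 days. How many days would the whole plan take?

The binding path is S1→S3→S4→S6 = 4+8+6+4 = 22; finish at 22 days.
S5 has 1 day of float (longest path through it is 21).
New critical path: S1→S3→S5→S6 = 4+8+9+4 = 25 ⇒ 25 days.

25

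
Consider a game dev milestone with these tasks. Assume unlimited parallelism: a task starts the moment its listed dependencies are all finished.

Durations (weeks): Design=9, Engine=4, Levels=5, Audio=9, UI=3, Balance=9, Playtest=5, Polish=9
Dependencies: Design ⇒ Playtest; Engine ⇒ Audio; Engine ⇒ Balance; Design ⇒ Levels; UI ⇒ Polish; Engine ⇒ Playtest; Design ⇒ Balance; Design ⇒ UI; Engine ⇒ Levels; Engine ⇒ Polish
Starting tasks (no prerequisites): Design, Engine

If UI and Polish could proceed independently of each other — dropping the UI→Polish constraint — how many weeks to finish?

18

Original critical path: Design→UI→Polish = 9+3+9 = 21 ⇒ 21 weeks.
Without UI→Polish, Polish's earliest start moves from 12 to 4.
After: Design→Balance = 9+9 = 18 → 18 weeks.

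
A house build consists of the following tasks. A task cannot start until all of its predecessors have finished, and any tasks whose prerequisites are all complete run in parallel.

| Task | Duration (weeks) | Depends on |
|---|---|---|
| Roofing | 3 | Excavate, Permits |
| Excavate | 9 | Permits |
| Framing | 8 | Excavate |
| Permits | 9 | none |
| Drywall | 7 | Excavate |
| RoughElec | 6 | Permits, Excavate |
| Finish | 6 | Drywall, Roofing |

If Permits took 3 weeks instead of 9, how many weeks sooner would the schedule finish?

Critical path before the change: Permits→Excavate→Drywall→Finish = 9+9+7+6 = 31 giving 31 weeks.
Permits is on the critical path; changing it to 3 makes that path 25 weeks.
No other chain overtakes it, so the finish is 25 weeks.
Change in finish: 25 − 31 = -6 weeks.

6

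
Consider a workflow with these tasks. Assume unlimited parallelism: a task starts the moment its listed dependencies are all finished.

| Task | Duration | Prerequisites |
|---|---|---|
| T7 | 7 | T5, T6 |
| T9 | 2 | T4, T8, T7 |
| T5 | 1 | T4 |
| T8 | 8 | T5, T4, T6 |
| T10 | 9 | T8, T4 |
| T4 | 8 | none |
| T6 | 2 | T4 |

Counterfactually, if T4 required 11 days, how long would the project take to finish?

Baseline: T4→T6→T8→T10 = 8+2+8+9 = 27 → 27 days.
Since T4 is critical, the +3 change carries straight to that chain (now 30 days).
No other chain overtakes it, so the finish is 30 days.

30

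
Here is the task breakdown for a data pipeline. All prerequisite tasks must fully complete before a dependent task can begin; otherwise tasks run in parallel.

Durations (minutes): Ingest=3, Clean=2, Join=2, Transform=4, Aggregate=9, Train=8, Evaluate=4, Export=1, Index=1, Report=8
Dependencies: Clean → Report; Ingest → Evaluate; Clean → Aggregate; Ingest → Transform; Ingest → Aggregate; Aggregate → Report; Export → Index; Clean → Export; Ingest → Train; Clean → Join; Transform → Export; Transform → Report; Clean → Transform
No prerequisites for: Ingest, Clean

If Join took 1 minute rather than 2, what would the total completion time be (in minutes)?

The binding path is Ingest→Aggregate→Report = 3+9+8 = 20; finish at 20 minutes.
Join is off the critical path — its longest chain is 4 minutes, giving 16 of slack.
No other chain overtakes it, so the finish is 20 minutes.

20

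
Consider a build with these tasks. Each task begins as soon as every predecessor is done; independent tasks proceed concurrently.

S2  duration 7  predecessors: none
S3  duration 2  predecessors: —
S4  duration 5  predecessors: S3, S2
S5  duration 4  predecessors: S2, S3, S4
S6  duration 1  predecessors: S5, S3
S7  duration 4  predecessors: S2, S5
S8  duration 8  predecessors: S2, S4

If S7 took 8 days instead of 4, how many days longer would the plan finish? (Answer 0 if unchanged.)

4

The binding path is S2→S4→S5→S7 = 7+5+4+4 = 20; finish at 20 days.
S7 is on the critical path; changing it to 8 makes that path 24 days.
The critical path is still S2→S4→S5→S7; finish is now 24 days.
Change in finish: 24 − 20 = +4 days.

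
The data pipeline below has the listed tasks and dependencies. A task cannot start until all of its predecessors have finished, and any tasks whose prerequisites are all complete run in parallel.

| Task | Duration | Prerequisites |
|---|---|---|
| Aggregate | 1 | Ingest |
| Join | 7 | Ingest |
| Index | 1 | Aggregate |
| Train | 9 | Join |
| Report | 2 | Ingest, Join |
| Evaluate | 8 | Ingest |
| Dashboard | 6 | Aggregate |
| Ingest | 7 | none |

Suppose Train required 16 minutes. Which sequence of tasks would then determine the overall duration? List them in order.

As given, the longest chain is Ingest→Join→Train = 7+7+9 = 23, so the finish is 23 minutes.
Train is on the critical path; changing it to 16 makes that path 30 minutes.
No other chain overtakes it, so the finish is 30 minutes.

Ingest, Join, Train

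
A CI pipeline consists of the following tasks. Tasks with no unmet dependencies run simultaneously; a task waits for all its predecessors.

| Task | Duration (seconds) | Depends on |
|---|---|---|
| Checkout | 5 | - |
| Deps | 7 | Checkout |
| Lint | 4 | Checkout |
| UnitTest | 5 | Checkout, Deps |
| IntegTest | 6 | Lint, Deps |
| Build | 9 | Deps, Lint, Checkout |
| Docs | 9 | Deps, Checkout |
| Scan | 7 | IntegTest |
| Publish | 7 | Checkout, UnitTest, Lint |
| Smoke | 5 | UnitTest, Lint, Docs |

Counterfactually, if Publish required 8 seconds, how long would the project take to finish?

26

Actual critical path: Checkout→Deps→Docs→Smoke = 5+7+9+5 = 26 ⇒ 26 seconds.
Publish has 2 seconds of float (longest path through it is 24).
No other chain overtakes it, so the finish is 26 seconds.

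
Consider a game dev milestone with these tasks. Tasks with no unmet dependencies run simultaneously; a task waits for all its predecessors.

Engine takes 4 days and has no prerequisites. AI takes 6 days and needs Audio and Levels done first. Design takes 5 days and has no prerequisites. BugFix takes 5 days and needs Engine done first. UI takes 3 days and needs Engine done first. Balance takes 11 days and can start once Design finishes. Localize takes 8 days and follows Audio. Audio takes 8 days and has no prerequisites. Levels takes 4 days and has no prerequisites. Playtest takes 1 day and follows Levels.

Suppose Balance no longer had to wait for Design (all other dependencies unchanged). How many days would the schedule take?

16

Original critical path: Design→Balance = 5+11 = 16 ⇒ 16 days.
Without Design→Balance, Balance's earliest start moves from 5 to 0.
New critical path: Audio→Localize = 8+8 = 16 ⇒ 16 days.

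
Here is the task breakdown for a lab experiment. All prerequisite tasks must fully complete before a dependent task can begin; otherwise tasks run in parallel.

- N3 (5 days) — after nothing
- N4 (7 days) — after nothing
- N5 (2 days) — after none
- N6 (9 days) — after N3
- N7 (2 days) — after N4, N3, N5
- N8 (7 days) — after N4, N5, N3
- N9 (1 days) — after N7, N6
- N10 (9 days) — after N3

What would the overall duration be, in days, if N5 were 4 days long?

15

As given, the longest chain is N3→N6→N9 = 5+9+1 = 15, so the finish is 15 days.
N5 has 6 days of float (longest path through it is 9).
That remains the longest chain; total 15 days.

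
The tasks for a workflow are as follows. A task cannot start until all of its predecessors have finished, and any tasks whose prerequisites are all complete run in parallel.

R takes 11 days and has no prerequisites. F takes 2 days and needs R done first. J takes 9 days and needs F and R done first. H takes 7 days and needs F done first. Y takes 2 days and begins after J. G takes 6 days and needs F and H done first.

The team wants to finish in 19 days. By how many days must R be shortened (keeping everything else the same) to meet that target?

Current finish: 26 days; target: 19.
R is on every critical path, so each day cut from R cuts the finish by one (this holds down to a finish of 16).
Need 26 − 19 = 7 days off R → R becomes 4 days, finish becomes 19.

7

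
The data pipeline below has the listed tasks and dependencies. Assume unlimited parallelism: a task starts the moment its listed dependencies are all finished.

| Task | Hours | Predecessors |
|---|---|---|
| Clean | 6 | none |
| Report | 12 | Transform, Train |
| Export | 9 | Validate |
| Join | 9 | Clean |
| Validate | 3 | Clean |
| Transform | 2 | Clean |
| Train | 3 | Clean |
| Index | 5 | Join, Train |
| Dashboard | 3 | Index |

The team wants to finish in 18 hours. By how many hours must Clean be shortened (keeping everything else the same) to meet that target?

Current finish: 23 hours; target: 18.
Clean is on every critical path, so each hour cut from Clean cuts the finish by one (this holds down to a finish of 18).
Need 23 − 18 = 5 hours off Clean → Clean becomes 1 hour, finish becomes 18.

5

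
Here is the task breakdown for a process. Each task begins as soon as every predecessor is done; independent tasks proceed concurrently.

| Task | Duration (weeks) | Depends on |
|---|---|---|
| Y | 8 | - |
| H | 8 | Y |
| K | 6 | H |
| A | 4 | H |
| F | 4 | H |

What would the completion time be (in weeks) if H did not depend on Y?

14

With the dependency in place, Y→H→K = 8+8+6 = 22 sets the finish at 22 weeks.
Without Y→H, H's earliest start moves from 8 to 0.
After: H→K = 8+6 = 14 → 14 weeks.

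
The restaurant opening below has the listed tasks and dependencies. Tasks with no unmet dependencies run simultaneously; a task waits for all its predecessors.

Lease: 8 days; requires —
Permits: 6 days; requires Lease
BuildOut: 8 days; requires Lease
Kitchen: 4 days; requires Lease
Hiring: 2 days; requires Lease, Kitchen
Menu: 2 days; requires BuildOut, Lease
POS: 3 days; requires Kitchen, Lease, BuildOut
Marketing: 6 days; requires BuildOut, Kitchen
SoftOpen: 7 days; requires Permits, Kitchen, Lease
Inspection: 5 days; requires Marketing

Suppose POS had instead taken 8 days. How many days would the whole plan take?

27

Actual critical path: Lease→BuildOut→Marketing→Inspection = 8+8+6+5 = 27 ⇒ 27 days.
The longest path through POS is only 19 days, so POS has float 8.
That remains the longest chain; total 27 days.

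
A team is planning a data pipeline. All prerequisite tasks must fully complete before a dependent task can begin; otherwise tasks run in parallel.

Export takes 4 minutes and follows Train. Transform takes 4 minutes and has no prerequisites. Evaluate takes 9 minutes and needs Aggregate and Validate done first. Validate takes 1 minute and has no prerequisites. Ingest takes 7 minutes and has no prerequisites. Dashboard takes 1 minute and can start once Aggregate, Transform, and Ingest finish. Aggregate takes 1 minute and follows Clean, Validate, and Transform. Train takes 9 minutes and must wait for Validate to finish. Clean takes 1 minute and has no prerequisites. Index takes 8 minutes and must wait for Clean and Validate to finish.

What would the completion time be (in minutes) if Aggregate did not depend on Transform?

14

With the dependency in place, Validate→Train→Export = 1+9+4 = 14 sets the finish at 14 minutes.
Without Transform→Aggregate, Aggregate's earliest start moves from 4 to 1.
New critical path: Validate→Train→Export = 1+9+4 = 14 ⇒ 14 minutes.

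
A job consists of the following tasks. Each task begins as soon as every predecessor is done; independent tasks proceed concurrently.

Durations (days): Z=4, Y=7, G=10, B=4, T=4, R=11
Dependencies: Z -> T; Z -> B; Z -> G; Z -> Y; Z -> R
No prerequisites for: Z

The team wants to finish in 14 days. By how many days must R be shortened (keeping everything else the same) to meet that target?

Current finish: 15 days; target: 14.
R is on every critical path, so each day cut from R cuts the finish by one (this holds down to a finish of 14).
Need 15 − 14 = 1 day off R → R becomes 10 days, finish becomes 14.

1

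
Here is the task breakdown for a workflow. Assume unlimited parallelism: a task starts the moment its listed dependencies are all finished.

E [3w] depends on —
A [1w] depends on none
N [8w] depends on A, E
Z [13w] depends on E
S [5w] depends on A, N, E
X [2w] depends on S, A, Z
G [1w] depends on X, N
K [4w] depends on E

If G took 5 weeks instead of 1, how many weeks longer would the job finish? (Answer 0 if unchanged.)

Actual critical path: E→N→S→X→G = 3+8+5+2+1 = 19 ⇒ 19 weeks.
Since G is critical, the +4 change carries straight to that chain (now 23 weeks).
No other chain overtakes it, so the finish is 23 weeks.
Change in finish: 23 − 19 = +4 weeks.

4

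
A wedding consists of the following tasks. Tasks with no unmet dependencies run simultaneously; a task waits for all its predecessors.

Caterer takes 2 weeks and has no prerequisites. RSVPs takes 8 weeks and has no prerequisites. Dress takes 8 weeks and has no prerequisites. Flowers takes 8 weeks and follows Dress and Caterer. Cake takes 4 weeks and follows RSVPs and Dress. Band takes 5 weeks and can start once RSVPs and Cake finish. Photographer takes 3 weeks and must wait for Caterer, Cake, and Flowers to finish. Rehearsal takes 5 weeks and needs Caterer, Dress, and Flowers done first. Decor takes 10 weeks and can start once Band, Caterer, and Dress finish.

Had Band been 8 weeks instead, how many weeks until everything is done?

The binding path is RSVPs→Cake→Band→Decor = 8+4+5+10 = 27; finish at 27 weeks.
Band is on the critical path; changing it to 8 makes that path 30 weeks.
The critical path is still RSVPs→Cake→Band→Decor; finish is now 30 weeks.

30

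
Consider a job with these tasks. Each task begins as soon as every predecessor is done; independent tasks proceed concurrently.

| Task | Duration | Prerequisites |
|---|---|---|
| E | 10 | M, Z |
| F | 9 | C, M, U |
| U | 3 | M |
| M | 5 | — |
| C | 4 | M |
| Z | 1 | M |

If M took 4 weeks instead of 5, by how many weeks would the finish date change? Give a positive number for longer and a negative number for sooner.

Critical path before the change: M→C→F = 5+4+9 = 18 giving 18 weeks.
Since M is critical, the -1 change carries straight to that chain (now 17 weeks).
That remains the longest chain; total 17 weeks.
Change in finish: 17 − 18 = -1 weeks.

-1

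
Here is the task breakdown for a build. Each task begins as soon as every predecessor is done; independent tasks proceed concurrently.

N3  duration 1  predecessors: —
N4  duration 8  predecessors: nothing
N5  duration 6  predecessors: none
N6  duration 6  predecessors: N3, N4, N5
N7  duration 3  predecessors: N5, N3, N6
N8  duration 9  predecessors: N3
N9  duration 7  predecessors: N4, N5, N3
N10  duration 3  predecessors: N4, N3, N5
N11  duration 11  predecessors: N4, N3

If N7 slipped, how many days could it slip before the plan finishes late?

The longest chain is N4→N11 = 8+11 = 19; overall finish 19 days.
The longest chain containing N7 totals 17 days.
Slack of N7 = 16 − 14 = 2 days.

2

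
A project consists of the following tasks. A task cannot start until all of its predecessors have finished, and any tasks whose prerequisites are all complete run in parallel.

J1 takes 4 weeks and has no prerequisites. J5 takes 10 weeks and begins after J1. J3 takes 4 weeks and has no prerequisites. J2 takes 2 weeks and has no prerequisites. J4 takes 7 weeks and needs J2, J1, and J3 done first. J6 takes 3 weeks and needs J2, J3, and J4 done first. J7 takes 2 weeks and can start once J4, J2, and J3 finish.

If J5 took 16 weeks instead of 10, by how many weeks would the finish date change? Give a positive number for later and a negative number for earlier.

Critical path before the change: J1→J5 = 4+10 = 14 giving 14 weeks.
J5 lies on that path, so at 16 weeks the path becomes 20 weeks.
No other chain overtakes it, so the finish is 20 weeks.
Change in finish: 20 − 14 = +6 weeks.

6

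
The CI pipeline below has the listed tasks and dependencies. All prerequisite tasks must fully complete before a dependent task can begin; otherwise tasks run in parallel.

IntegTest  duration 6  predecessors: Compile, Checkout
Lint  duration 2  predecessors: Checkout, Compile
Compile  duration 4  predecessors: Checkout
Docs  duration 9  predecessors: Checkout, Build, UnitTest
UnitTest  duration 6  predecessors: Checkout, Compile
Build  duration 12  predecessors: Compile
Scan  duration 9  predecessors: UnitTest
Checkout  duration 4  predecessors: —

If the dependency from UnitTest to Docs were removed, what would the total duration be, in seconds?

29

Original critical path: Checkout→Compile→Build→Docs = 4+4+12+9 = 29 ⇒ 29 seconds.
Dropping UnitTest→Docs doesn't change Docs's earliest start (20); another predecessor still binds.
The longest chain is now Checkout→Compile→Build→Docs = 4+4+12+9 = 29, so the CI pipeline takes 29 seconds.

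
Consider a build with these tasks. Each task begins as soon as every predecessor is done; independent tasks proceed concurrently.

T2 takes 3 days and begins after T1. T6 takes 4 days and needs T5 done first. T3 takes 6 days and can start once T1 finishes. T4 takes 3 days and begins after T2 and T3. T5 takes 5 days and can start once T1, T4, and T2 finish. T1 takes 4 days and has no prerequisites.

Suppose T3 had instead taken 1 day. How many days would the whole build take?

19

Actual critical path: T1→T3→T4→T5→T6 = 4+6+3+5+4 = 22 ⇒ 22 days.
T3 lies on that path, so at 1 day the path becomes 17 days.
The binding chain switches to T1→T2→T4→T5→T6 = 4+3+3+5+4 = 19; finish 19 days.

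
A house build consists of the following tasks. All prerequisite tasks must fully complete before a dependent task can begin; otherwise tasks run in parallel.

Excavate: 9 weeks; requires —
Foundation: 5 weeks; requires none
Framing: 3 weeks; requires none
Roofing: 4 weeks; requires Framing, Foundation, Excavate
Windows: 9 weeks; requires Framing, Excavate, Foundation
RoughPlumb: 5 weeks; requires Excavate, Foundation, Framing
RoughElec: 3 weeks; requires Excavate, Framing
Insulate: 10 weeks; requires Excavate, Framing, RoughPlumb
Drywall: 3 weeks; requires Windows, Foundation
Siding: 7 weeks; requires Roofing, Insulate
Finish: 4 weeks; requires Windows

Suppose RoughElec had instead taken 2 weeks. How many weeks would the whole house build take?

31

Actual critical path: Excavate→RoughPlumb→Insulate→Siding = 9+5+10+7 = 31 ⇒ 31 weeks.
RoughElec is off the critical path — its longest chain is 12 weeks, giving 19 of slack.
That remains the longest chain; total 31 weeks.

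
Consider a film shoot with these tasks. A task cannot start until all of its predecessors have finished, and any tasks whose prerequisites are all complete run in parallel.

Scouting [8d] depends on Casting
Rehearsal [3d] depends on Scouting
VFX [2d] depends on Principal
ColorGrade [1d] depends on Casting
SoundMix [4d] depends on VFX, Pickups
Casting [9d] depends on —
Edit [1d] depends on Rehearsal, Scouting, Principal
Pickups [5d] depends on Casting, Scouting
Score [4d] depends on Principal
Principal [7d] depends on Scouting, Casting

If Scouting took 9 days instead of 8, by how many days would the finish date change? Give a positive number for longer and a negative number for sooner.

The binding path is Casting→Scouting→Principal→VFX→SoundMix = 9+8+7+2+4 = 30; finish at 30 days.
Since Scouting is critical, the +1 change carries straight to that chain (now 31 days).
No other chain overtakes it, so the finish is 31 days.
Change in finish: 31 − 30 = +1 days.

1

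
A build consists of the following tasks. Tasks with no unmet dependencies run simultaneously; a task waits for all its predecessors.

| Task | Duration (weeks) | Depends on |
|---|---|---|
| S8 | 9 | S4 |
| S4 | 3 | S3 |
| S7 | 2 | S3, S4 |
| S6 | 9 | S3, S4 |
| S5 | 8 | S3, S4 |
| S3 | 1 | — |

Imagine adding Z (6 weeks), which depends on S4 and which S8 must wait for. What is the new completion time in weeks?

19

Originally the plan takes 13 weeks.
With Z inserted, S8 now waits for max(S4, Z).
New critical path: S3→S4→Z→S8 = 1+3+6+9 = 19 ⇒ 19 weeks.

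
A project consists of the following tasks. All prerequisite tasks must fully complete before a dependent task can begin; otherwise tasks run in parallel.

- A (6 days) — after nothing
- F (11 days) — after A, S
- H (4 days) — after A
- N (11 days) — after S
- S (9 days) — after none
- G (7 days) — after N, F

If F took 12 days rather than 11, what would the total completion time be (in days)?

The binding path is S→F→G = 9+11+7 = 27; finish at 27 days.
Since F is critical, the +1 change carries straight to that chain (now 28 days).
The critical path is still S→F→G; finish is now 28 days.

28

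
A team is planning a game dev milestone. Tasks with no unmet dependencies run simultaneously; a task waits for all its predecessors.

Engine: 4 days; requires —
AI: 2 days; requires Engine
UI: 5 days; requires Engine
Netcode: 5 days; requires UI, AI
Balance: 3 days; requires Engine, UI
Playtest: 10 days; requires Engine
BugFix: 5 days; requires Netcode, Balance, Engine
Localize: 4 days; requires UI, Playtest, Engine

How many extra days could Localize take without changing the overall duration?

Critical path: Engine→UI→Netcode→BugFix = 4+5+5+5 = 19, so the finish is 19 days.
Localize finishes as early as 18 and must finish by 19.
Float = 19 − 18 = 1.

1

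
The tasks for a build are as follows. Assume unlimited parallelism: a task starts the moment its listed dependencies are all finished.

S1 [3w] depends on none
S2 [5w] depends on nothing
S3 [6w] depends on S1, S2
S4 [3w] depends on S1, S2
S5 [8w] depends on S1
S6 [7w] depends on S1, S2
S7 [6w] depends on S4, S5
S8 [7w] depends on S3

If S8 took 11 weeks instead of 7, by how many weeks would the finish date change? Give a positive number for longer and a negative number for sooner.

4

Baseline: S2→S3→S8 = 5+6+7 = 18 → 18 weeks.
S8 is on the critical path; changing it to 11 makes that path 22 weeks.
The critical path is still S2→S3→S8; finish is now 22 weeks.
Change in finish: 22 − 18 = +4 weeks.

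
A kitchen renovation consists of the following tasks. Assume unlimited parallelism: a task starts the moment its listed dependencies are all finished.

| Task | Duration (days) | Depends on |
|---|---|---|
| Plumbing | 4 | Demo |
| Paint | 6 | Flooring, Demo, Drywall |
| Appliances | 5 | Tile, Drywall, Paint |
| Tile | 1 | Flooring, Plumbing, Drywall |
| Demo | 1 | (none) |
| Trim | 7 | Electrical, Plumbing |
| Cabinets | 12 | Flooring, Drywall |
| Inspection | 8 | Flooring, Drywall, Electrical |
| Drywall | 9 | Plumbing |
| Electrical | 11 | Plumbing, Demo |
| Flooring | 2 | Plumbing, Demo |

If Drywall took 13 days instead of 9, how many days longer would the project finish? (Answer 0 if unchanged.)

4

Actual critical path: Demo→Plumbing→Drywall→Cabinets = 1+4+9+12 = 26 ⇒ 26 days.
Drywall lies on that path, so at 13 days the path becomes 30 days.
That remains the longest chain; total 30 days.
Change in finish: 30 − 26 = +4 days.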